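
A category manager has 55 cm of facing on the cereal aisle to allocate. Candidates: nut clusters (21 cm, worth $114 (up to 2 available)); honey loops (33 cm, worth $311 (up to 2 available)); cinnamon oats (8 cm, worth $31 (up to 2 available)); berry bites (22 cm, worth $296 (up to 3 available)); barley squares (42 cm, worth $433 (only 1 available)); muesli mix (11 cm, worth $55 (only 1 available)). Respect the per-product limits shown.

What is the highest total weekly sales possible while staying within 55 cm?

647

Ranking by ratio (weekly sales/cm): berry bites 13.45, barley squares 10.31, honey loops 9.42.
Taking 2×berry bites + muesli mix: 55 cm used, 647 in weekly sales.
Nothing else within 55 cm beats 647.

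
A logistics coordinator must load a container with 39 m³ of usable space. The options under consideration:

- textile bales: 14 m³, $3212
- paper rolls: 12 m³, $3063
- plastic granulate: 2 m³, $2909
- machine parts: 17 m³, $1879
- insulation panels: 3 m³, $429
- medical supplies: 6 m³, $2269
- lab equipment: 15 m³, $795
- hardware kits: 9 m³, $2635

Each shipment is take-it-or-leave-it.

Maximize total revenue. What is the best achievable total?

Ranking by ratio (revenue/m³): plastic granulate 1454.50, medical supplies 378.17, hardware kits 292.78.
Greedy by ratio would take paper rolls + plastic granulate + insulation panels + medical supplies + hardware kits: 32 m³ used, total 11305.
Dropping hardware kits frees 9 m³; slotting in textile bales (14 m³) lifts the total to 11882 at 37 m³.

11882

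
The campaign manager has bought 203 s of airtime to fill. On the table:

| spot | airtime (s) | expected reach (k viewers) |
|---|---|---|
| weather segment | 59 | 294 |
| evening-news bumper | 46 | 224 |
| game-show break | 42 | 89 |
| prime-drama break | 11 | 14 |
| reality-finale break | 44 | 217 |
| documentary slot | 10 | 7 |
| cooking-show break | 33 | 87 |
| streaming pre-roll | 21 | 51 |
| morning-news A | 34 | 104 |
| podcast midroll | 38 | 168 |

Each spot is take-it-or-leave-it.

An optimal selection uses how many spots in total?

5

Best achievable expected reach is 917.
weather segment + evening-news bumper + prime-drama break + reality-finale break + podcast midroll hits 917 at 198 s.
Every optimal selection uses 5 spots.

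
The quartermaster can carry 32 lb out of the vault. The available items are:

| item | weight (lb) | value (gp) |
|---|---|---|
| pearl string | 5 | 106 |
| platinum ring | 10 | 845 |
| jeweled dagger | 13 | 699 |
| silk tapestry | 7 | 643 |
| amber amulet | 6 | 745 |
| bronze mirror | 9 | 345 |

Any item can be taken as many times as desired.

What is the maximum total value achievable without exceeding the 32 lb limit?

5×amber amulet uses 30 of the 32 lb and totals 3725.
Nothing else within 32 lb beats 3725.

3725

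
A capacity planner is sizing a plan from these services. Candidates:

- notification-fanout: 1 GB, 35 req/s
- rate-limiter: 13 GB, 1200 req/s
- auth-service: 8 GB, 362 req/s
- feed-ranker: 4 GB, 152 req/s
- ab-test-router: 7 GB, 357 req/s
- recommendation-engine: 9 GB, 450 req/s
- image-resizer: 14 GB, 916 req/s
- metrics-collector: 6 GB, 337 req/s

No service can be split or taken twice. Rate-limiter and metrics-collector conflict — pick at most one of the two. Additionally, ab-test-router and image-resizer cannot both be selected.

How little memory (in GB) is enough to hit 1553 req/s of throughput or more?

20

Look for the lowest-memory combination reaching 1553.
Taking rate-limiter + ab-test-router gives 1557 (≥ 1553) for 20 GB.
Any bundle with less than 20 GB falls short of 1553.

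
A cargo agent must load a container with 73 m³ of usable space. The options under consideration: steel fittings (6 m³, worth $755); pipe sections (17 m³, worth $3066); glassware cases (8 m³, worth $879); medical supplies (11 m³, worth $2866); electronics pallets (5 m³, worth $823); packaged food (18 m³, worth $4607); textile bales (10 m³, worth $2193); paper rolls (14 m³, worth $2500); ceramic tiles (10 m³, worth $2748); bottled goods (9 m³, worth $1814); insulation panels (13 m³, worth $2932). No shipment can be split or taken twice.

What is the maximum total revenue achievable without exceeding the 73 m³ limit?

17160

Best packing: medical supplies + packaged food + textile bales + ceramic tiles + bottled goods + insulation panels — 71 m³, 17160 total.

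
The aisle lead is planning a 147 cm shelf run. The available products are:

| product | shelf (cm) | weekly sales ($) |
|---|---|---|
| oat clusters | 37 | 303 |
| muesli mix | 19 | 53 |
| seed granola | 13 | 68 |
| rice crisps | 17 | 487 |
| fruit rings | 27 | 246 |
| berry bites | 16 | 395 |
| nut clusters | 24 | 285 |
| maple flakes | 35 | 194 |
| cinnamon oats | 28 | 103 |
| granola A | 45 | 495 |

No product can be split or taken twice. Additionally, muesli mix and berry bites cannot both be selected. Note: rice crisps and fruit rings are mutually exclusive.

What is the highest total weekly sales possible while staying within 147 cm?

1965

Density check — rice crisps 28.65, berry bites 24.69, nut clusters 11.88 are the best per cm.
Oat clusters + rice crisps + berry bites + nut clusters + granola A uses 139 of the 147 cm and totals 1965.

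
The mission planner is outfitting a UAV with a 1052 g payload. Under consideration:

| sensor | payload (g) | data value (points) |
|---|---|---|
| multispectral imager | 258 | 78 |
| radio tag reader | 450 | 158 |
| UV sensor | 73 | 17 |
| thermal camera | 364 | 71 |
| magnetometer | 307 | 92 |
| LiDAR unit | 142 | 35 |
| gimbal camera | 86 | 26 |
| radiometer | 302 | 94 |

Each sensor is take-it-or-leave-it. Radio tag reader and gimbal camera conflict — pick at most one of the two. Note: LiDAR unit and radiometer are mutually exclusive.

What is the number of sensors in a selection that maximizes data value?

3

Best achievable data value is 330.
For example multispectral imager + radio tag reader + radiometer achieves it, using 1010 g.
Every optimal selection uses 3 sensors.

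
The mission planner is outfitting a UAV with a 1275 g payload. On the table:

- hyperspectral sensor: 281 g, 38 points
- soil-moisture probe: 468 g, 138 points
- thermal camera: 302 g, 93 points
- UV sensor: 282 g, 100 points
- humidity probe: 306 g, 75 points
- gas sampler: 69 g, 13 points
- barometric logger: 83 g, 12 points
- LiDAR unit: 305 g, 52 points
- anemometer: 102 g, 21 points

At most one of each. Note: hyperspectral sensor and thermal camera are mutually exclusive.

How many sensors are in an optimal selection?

5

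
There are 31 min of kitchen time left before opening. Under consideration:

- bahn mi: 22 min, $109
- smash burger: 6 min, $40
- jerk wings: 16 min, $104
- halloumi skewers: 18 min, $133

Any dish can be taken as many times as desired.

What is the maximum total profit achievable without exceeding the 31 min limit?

Best packing: 2×smash burger + halloumi skewers — 30 min, 213 total.
That's the maximum — no swap from here does better than 213.

213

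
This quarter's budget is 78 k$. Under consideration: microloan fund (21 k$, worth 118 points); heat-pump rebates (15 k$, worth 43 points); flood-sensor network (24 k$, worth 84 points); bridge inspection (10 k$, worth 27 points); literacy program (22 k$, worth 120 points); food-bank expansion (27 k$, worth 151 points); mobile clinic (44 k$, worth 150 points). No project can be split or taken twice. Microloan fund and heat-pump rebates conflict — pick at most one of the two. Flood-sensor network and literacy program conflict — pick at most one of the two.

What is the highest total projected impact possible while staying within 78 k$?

389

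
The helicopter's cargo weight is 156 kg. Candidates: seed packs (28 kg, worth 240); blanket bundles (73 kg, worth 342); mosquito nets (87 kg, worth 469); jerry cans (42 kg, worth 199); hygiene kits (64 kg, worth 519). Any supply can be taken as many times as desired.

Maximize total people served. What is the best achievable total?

1278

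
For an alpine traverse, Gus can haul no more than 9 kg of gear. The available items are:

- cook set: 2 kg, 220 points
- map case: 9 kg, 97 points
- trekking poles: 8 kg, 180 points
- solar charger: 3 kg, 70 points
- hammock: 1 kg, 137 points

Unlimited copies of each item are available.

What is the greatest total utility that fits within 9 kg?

Best packing: 9×hammock — 9 kg, 1233 total.

1233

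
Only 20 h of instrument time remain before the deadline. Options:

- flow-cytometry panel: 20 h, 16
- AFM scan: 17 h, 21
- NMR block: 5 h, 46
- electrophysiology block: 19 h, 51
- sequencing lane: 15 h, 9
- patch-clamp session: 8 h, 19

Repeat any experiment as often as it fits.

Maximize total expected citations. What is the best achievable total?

Taking 4×NMR block: 20 h used, 184 in expected citations.
No other feasible combination exceeds 184.

184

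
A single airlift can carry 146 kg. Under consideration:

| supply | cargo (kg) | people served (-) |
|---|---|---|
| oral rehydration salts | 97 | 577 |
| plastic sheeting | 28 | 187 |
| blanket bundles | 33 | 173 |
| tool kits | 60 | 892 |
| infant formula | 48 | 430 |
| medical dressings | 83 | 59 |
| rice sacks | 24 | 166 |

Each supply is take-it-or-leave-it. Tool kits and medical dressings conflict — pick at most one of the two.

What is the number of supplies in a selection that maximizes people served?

The maximum people served within 146 kg is 1509.
For example plastic sheeting + tool kits + infant formula achieves it, using 136 kg.
Every optimal selection uses 3 supplies.

3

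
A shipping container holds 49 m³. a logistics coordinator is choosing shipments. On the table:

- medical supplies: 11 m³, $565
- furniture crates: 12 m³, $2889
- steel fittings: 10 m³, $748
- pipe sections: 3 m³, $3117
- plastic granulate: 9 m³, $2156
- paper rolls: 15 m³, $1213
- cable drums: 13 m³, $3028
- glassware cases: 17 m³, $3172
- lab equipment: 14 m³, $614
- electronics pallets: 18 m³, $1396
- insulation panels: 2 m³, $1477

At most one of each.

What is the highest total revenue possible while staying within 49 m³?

Greedy by ratio would take furniture crates + steel fittings + pipe sections + plastic granulate + cable drums + insulation panels: 49 m³ used, total 13415.
Replace steel fittings and plastic granulate with glassware cases: the trade gains 268 net, giving 13683 at 47 m³.

13683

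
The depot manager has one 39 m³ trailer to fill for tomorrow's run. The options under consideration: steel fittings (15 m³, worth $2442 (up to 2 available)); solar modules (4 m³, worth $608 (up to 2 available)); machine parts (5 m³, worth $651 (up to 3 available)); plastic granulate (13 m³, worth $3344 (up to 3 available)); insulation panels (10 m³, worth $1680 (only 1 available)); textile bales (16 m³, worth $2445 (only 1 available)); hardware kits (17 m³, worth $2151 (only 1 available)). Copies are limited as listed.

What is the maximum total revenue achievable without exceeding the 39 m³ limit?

The ratio ordering already packs tightly: 3×plastic granulate, 39 m³, 10032.
No other feasible combination exceeds 10032.

10032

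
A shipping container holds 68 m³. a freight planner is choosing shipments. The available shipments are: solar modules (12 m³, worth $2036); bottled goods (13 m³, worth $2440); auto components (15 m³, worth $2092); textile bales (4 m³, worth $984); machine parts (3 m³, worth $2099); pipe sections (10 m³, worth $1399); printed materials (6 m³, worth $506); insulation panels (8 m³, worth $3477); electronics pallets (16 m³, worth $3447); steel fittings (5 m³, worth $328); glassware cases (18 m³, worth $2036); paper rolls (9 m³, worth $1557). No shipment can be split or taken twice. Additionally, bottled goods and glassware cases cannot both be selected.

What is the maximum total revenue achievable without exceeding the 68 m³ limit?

16096

Taking the top-ratio shipments first gives solar modules + bottled goods + textile bales + machine parts + insulation panels + electronics pallets + paper rolls for 16040 (65 m³).
The 12 m³ tied up in solar modules is better spent on auto components — total rises to 16096 (68 m³).
Nothing else feasible within 68 m³ beats 16096.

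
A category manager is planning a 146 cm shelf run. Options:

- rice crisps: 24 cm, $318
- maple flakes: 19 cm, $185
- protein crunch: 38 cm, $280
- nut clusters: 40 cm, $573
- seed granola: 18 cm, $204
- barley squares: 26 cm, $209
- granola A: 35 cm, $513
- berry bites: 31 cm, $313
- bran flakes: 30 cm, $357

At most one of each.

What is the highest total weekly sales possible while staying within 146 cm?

1832

Filling by ratio: rice crisps + nut clusters + granola A + bran flakes for 1761, with 17 cm left unused.
The 24 cm tied up in rice crisps is better spent on maple flakes + seed granola — total rises to 1832 (142 cm).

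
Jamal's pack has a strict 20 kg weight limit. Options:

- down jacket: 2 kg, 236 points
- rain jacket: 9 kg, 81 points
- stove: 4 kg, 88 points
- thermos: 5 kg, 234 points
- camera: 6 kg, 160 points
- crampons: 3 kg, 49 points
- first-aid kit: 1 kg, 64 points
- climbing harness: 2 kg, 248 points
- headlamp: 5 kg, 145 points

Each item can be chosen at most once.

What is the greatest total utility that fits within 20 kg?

1030

Filling by ratio: down jacket + stove + thermos + first-aid kit + climbing harness + headlamp for 1015, with 1 kg left unused.
The 5 kg tied up in headlamp is better spent on camera — total rises to 1030 (20 kg).
An exhaustive check of the 512 subsets confirms 1030.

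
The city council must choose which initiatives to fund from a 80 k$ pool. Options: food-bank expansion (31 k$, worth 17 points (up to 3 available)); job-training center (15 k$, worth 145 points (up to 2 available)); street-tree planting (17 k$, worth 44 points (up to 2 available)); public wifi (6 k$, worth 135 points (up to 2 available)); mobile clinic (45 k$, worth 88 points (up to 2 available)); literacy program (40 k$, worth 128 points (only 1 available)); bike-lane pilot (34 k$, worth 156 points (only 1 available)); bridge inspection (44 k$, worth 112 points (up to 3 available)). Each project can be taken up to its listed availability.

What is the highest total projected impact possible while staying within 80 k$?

Taking 2×job-training center + 2×public wifi + bike-lane pilot: 76 k$ used, 716 in projected impact.
The spare 4 k$ is too small for any remaining project, and no exchange beats 716.

716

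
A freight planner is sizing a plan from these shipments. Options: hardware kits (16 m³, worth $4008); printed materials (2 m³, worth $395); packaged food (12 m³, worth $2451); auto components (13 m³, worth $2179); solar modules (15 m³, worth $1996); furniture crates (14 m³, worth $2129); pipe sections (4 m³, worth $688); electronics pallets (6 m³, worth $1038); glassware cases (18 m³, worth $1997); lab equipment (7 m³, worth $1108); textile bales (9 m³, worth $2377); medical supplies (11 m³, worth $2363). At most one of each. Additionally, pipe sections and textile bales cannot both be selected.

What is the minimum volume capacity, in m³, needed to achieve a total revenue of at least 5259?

24

Look for the lowest-volume combination reaching 5259.
hardware kits + printed materials + electronics pallets reaches 5441 using 24 m³.
Any bundle with less than 24 m³ falls short of 5259.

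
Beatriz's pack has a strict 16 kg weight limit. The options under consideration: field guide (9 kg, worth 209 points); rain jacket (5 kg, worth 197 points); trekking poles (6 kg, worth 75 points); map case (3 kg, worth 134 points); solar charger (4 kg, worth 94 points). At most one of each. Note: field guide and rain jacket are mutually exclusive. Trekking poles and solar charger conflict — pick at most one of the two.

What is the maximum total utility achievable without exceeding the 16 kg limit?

By utility per kg: map case 44.67, rain jacket 39.40, solar charger 23.50, field guide 23.22 lead.
Greedy by ratio would take rain jacket + map case + solar charger: 12 kg used, total 425.
Replace rain jacket with field guide: the trade gains 12 net, giving 437 at 16 kg.

437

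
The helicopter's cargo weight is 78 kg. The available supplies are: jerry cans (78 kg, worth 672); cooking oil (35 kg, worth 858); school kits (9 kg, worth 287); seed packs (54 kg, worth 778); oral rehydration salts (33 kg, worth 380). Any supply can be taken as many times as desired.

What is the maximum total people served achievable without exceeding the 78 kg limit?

The ratio ordering already packs tightly: 8×school kits, 72 kg, 2296.
Nothing else within 78 kg beats 2296.

2296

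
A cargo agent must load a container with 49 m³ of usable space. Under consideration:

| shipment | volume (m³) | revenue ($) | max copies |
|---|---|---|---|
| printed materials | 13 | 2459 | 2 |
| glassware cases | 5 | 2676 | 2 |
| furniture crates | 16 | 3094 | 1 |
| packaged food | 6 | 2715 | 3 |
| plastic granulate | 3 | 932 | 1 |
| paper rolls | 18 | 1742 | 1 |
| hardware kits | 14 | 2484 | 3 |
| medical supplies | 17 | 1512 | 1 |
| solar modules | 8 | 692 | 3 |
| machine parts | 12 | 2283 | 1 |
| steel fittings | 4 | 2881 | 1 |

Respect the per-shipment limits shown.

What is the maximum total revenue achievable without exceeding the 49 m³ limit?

19794

By revenue per m³: steel fittings 720.25, glassware cases 535.20, packaged food 452.50 lead.
Taking the top-ratio shipments first gives 2×glassware cases + 3×packaged food + plastic granulate + machine parts + steel fittings for 19593 (47 m³).
Replace machine parts with hardware kits: the trade gains 201 net, giving 19794 at 49 m³.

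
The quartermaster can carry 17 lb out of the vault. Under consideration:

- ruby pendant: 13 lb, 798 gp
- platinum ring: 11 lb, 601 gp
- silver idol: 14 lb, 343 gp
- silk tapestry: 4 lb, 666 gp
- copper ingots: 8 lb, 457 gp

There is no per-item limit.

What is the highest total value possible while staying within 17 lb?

4×silk tapestry uses 16 of the 17 lb and totals 2664.

2664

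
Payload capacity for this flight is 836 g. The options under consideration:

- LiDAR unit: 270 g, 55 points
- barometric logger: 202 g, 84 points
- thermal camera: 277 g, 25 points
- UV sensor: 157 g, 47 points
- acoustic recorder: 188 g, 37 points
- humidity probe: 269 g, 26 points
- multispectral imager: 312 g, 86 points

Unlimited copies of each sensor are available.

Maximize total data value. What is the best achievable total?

336

By data value per g: barometric logger 0.42, UV sensor 0.30, multispectral imager 0.28, LiDAR unit 0.20 lead.
Best packing: 4×barometric logger — 808 g, 336 total.
Nothing else within 836 g beats 336.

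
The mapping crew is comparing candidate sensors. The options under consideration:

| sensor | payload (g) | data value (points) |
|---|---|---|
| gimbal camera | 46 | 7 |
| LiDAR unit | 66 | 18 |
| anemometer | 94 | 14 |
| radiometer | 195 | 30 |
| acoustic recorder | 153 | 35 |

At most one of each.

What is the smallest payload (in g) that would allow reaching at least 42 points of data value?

199

Minimise g subject to total data value ≥ 42.
gimbal camera + acoustic recorder: 42 data value at 199 g.
Below 199 g the best achievable stays under 42.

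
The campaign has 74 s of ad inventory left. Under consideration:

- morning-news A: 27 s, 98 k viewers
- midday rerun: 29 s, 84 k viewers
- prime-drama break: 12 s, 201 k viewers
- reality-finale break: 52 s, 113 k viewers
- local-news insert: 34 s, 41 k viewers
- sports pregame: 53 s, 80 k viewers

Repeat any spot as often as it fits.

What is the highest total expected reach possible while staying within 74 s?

6×prime-drama break uses 72 of the 74 s and totals 1206.
The spare 2 s is too small for any remaining spot, and no exchange beats 1206.

1206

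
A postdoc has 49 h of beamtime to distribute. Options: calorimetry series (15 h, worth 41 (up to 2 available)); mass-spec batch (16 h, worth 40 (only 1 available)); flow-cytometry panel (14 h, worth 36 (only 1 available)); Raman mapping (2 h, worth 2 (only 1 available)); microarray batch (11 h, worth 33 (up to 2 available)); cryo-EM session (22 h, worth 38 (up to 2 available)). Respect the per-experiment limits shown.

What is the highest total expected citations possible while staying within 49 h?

124

Filling by ratio: calorimetry series + Raman mapping + 2×microarray batch for 109, with 10 h left unused.
The 22 h tied up in 2×microarray batch is better spent on calorimetry series + mass-spec batch — total rises to 124 (48 h).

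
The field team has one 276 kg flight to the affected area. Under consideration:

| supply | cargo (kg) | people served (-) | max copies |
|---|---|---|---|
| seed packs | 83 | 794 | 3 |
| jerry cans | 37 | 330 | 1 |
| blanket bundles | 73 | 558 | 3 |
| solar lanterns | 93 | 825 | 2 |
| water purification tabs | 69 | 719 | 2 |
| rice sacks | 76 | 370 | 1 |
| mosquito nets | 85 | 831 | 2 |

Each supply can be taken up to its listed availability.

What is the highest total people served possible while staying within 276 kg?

Taking the top-ratio supplies first gives jerry cans + 2×water purification tabs + mosquito nets for 2599 (260 kg).
Replace water purification tabs with mosquito nets: the trade gains 112 net, giving 2711 at 276 kg.

2711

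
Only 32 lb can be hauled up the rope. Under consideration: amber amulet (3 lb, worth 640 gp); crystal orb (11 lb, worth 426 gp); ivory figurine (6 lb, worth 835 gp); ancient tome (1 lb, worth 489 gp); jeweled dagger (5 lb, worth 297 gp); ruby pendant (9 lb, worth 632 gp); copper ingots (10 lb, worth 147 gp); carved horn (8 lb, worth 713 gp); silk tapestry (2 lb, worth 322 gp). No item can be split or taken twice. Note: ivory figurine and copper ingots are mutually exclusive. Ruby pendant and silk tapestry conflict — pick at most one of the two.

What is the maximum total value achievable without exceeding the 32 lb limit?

3606

Best packing: amber amulet + ivory figurine + ancient tome + jeweled dagger + ruby pendant + carved horn — 32 lb, 3606 total.
Runner-up amber amulet + crystal orb + ivory figurine + ancient tome + carved horn + silk tapestry tops out at 3425.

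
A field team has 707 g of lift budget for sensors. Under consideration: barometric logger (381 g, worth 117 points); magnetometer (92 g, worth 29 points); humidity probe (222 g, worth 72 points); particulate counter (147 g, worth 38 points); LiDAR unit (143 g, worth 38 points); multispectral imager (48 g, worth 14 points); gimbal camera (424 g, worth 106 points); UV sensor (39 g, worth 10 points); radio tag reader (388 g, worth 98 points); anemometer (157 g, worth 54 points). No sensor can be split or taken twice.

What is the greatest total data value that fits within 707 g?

218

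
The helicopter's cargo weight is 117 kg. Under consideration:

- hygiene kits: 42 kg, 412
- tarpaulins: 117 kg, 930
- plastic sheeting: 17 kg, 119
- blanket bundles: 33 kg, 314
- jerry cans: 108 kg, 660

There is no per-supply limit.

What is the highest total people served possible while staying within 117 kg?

1138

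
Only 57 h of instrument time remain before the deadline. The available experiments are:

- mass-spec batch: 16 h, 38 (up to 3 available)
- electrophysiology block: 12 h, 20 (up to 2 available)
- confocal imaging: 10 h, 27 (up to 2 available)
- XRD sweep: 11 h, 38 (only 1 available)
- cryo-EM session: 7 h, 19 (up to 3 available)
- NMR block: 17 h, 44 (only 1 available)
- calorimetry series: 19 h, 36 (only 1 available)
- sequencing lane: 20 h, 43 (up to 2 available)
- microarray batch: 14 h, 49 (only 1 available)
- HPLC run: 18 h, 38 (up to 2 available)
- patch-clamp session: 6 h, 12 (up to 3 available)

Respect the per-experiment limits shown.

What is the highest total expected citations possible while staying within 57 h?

171

Confocal imaging + XRD sweep + 3×cryo-EM session + microarray batch uses 56 of the 57 h and totals 171.
No other feasible combination exceeds 171.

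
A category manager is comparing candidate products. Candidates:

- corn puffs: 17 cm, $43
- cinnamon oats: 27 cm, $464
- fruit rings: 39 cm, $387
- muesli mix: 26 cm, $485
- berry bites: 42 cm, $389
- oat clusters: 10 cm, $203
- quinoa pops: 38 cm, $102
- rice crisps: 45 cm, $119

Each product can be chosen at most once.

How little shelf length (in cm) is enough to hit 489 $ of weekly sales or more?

36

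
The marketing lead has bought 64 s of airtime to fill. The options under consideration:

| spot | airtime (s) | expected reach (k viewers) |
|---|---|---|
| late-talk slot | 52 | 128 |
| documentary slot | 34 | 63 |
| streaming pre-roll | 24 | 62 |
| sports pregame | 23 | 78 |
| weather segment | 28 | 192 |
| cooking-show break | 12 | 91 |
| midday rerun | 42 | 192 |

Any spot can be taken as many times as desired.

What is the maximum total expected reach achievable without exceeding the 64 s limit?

Density check — cooking-show break 7.58, weather segment 6.86, midday rerun 4.57 are the best per s.
Filling by ratio: 5×cooking-show break for 455, with 4 s left unused.
Replace 2×cooking-show break with weather segment: the trade gains 10 net, giving 465 at 64 s.
No other feasible combination exceeds 465.

465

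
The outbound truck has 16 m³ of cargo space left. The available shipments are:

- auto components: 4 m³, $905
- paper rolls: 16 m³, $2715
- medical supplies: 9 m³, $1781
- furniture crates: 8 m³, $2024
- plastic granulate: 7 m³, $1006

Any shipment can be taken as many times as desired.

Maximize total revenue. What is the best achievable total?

Best packing: 2×furniture crates — 16 m³, 4048 total.
Every other selection either busts 16 m³ or fails to beat 4048.

4048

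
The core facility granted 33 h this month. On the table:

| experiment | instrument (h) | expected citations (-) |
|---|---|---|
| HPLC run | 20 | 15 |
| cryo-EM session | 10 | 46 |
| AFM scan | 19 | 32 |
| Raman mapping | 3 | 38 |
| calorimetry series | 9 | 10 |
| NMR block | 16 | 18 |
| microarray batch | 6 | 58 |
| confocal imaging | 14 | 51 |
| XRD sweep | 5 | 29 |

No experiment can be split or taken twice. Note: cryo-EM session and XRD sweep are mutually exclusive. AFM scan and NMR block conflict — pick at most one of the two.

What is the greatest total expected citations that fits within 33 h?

193

Taking cryo-EM session + Raman mapping + microarray batch + confocal imaging: 33 h used, 193 in expected citations.
That's the maximum — no feasible swap from here does better than 193.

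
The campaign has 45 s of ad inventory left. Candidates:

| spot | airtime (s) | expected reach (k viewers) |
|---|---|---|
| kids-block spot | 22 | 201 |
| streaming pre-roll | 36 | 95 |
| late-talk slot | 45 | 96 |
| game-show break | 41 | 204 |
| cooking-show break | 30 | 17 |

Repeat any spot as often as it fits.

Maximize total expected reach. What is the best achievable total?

Ranking by ratio (expected reach/s): kids-block spot 9.14, game-show break 4.98, streaming pre-roll 2.64, late-talk slot 2.13.
Best packing: 2×kids-block spot — 44 s, 402 total.

402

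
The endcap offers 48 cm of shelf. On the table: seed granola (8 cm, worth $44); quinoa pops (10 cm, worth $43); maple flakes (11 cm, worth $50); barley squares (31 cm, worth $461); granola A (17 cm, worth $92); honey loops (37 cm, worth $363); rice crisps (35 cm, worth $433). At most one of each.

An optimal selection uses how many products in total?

The maximum weekly sales within 48 cm is 553.
barley squares + granola A hits 553 at 48 cm.
Any selection reaching 553 contains exactly 2 products.

2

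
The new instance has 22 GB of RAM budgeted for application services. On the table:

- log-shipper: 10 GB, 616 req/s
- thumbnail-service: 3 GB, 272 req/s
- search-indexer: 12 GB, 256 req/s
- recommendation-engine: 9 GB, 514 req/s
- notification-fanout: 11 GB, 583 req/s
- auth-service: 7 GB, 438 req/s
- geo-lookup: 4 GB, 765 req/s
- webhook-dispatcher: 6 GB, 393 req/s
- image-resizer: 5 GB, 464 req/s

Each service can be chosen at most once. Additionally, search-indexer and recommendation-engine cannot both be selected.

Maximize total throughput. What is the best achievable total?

2117

By throughput per GB: geo-lookup 191.25, image-resizer 92.80, thumbnail-service 90.67, webhook-dispatcher 65.50 lead.
The ratio heuristic lands on thumbnail-service + geo-lookup + webhook-dispatcher + image-resizer (1894) but leaves 4 GB idle.
Dropping webhook-dispatcher frees 6 GB; slotting in log-shipper (10 GB) lifts the total to 2117 at 22 GB.
The closest alternative, auth-service + geo-lookup + webhook-dispatcher + image-resizer, reaches only 2060.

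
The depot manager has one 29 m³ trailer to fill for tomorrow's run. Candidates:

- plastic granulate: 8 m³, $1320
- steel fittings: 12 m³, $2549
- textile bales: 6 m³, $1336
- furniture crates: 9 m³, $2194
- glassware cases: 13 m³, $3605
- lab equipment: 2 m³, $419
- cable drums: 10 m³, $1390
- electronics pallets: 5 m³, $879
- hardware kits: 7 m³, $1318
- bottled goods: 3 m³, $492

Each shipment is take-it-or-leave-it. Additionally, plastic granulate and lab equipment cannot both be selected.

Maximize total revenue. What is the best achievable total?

Taking textile bales + furniture crates + glassware cases: 28 m³ used, 7135 in revenue.
Runner-up furniture crates + glassware cases + hardware kits tops out at 7117.

7135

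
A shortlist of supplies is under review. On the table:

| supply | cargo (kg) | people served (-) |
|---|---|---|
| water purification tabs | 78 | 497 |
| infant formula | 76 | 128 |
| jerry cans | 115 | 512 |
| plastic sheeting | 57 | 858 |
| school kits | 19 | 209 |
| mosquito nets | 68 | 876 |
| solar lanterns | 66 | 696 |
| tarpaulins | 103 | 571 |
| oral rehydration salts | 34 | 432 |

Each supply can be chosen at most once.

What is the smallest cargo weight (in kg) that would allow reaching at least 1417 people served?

110

Minimise kg subject to total people served ≥ 1417.
plastic sheeting + school kits + oral rehydration salts reaches 1499 using 110 kg.
Below 110 kg the best achievable stays under 1417.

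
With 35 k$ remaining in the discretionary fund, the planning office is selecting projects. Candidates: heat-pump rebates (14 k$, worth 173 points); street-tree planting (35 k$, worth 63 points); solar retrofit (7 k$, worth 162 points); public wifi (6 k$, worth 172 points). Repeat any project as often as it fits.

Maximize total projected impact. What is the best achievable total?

860

The ratio ordering already packs tightly: 5×public wifi, 30 k$, 860.
Every other selection either busts 35 k$ or fails to beat 860.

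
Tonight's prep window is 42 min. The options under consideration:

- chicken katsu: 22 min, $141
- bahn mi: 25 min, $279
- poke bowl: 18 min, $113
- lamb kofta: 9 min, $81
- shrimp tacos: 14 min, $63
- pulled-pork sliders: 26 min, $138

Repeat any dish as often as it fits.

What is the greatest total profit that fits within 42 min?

By profit per min: bahn mi 11.16, lamb kofta 9.00, chicken katsu 6.41 lead.
Best packing: bahn mi + lamb kofta — 34 min, 360 total.
The spare 8 min is too small for any remaining dish, and no exchange beats 360.

360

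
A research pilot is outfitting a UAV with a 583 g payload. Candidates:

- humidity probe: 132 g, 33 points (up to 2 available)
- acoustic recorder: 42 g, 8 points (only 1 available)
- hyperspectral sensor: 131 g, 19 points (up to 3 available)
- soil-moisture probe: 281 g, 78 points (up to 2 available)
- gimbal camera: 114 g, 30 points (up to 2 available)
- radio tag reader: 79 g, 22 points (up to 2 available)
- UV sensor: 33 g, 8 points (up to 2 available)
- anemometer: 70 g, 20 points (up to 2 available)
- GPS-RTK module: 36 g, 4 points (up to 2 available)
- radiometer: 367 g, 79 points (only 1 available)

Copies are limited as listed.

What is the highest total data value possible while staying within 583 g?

162

The ratio ordering already packs tightly: soil-moisture probe + 2×radio tag reader + 2×anemometer, 579 g, 162.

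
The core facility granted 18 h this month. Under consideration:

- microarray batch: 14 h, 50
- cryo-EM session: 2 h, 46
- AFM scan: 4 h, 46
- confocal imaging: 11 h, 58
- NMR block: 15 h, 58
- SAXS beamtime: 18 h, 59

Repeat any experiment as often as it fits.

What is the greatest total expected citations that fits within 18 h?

414

Taking 9×cryo-EM session: 18 h used, 414 in expected citations.
That's the maximum — no swap from here does better than 414.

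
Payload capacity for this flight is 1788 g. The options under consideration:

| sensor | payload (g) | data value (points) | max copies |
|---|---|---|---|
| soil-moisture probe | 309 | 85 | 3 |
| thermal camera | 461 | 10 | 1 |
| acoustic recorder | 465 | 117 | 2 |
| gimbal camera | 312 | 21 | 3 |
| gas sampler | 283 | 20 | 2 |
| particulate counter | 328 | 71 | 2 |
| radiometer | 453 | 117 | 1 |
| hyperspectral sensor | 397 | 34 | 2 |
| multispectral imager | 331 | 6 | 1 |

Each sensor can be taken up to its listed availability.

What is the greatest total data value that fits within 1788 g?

3×soil-moisture probe + particulate counter + radiometer uses 1708 of the 1788 g and totals 443.
No other feasible combination exceeds 443.

443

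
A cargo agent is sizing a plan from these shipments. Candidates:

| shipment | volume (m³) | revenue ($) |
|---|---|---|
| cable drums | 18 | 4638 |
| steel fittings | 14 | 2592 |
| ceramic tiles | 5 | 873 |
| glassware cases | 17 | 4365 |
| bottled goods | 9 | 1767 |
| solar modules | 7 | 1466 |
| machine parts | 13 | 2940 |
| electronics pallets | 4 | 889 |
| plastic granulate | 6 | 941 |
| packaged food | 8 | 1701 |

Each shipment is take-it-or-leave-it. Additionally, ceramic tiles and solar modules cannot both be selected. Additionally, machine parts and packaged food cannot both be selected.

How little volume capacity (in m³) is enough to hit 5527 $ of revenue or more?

Minimise m³ subject to total revenue ≥ 5527.
Taking cable drums + electronics pallets gives 5527 (≥ 5527) for 22 m³.
Any bundle with less than 22 m³ falls short of 5527.

22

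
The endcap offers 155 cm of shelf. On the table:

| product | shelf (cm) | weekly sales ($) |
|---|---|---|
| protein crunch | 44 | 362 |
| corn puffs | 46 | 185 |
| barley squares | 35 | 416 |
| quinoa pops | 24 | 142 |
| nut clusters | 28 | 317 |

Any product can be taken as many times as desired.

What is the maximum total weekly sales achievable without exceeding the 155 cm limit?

Density check — barley squares 11.89, nut clusters 11.32, protein crunch 8.23, quinoa pops 5.92 are the best per cm.
Filling by ratio: 4×barley squares for 1664, with 15 cm left unused.
Replace 2×barley squares with 3×nut clusters: the trade gains 119 net, giving 1783 at 154 cm.
The spare 1 cm is too small for any remaining product, and no exchange beats 1783.

1783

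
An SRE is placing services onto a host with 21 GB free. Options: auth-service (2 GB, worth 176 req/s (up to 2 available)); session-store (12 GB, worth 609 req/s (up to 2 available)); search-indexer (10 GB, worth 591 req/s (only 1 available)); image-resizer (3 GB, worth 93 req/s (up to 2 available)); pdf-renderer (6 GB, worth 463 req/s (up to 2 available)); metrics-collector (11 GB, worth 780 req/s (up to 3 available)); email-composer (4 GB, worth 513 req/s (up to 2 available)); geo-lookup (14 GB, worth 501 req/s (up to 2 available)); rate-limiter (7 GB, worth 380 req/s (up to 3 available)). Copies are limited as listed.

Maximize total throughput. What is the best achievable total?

1982

Ranking by ratio (throughput/GB): email-composer 128.25, auth-service 88.00, pdf-renderer 77.17, metrics-collector 70.91.
Taking the top-ratio services first gives 2×auth-service + image-resizer + pdf-renderer + 2×email-composer for 1934 (21 GB).
The 11 GB tied up in auth-service and image-resizer and pdf-renderer is better spent on metrics-collector — total rises to 1982 (21 GB).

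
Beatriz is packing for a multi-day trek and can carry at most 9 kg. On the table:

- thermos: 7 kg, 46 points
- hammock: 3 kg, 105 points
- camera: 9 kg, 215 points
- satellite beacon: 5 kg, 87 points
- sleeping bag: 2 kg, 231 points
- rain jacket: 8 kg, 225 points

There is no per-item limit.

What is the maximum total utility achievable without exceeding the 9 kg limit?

Taking 4×sleeping bag: 8 kg used, 924 in utility.
The spare 1 kg is too small for any remaining item, and no exchange beats 924.

924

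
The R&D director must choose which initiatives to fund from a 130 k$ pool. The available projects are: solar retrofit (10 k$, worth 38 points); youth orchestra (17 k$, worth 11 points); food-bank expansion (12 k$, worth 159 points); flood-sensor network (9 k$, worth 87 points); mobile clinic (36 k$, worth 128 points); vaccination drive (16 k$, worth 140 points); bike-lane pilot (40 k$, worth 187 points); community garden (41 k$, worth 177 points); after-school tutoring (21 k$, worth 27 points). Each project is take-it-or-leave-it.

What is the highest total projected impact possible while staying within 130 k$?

788

Ranking by ratio (projected impact/k$): food-bank expansion 13.25, flood-sensor network 9.67, vaccination drive 8.75, bike-lane pilot 4.67.
Solar retrofit + food-bank expansion + flood-sensor network + vaccination drive + bike-lane pilot + community garden uses 128 of the 130 k$ and totals 788.
That's the maximum — no swap from here does better than 788.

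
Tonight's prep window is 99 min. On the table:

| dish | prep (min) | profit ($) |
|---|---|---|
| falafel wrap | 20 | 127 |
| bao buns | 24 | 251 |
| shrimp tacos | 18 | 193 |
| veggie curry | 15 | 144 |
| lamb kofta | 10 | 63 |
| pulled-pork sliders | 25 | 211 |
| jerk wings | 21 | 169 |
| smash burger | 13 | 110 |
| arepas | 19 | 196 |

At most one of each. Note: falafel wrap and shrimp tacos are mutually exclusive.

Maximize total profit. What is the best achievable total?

961

Density check — shrimp tacos 10.72, bao buns 10.46, arepas 10.32, veggie curry 9.60 are the best per min.
Taking the top-ratio dishes first gives bao buns + shrimp tacos + veggie curry + lamb kofta + smash burger + arepas for 957 (99 min).
Dropping veggie curry and lamb kofta frees 25 min; slotting in pulled-pork sliders (25 min) lifts the total to 961 at 99 min.
An exhaustive check of the 512 subsets confirms 961.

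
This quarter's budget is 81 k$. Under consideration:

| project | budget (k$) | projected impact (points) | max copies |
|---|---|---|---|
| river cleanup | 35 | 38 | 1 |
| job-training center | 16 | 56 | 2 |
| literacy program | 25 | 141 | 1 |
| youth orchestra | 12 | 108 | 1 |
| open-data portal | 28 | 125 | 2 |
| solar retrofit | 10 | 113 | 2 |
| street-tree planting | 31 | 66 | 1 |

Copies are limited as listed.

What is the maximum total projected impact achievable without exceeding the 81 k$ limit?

531

The ratio ordering already packs tightly: job-training center + literacy program + youth orchestra + 2×solar retrofit, 73 k$, 531.
That's the maximum — no swap from here does better than 531.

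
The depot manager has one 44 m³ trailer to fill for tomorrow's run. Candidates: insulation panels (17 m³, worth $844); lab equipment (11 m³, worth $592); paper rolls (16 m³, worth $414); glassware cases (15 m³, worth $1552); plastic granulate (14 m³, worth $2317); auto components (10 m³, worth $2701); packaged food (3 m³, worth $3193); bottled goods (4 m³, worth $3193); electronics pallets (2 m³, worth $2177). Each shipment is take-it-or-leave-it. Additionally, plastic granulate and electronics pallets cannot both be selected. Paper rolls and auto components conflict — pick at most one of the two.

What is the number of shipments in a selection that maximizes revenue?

The maximum revenue within 44 m³ is 12816.
One optimal bundle: glassware cases + auto components + packaged food + bottled goods + electronics pallets (34 m³).
All optima have 5 shipments.

5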